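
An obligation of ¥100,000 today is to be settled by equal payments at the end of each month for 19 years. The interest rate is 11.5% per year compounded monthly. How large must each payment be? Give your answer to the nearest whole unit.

¥1,081

Level ordinary annuity; solve PV = PMT × [(1 − (1+r)^−n)/r] for PMT.
Periodic rate r = 0.115/12 per month; n is counted in months.
With n = 228: PMT = 100,000 / ([(1 − (1+r)^−n)/r]) = ¥1,081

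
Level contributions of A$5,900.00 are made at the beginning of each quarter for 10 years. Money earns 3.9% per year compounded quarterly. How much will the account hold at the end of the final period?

A$289,745.57

This is an annuity due: 40 deposits of A$5,900.00 at the beginning of each quarter.
Periodic rate r = 0.039/4 per quarter; n is counted in quarters.
FV = PMT × [((1+r)^n − 1)/r] × (1+r) = 5,900 × [(1+r)^40 − 1] / r × (1+r) = A$289,745.57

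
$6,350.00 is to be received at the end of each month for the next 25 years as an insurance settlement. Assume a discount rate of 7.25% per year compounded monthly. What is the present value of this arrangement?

$878,519.60

This is an ordinary annuity: 300 payments of $6,350.00 at the end of each month.
Periodic rate r = 0.0725/12 per month; n is counted in months.
PV = PMT × [(1 − (1+r)^−n)/r] = 6,350 × [1 − (1+r)^−300] / r = $878,519.60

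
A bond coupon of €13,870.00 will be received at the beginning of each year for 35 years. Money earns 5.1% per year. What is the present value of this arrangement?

€235,710.45

This is an annuity due: 35 payments of €13,870.00 at the beginning of each year.
Periodic rate r = 0.051 per year.
PV = PMT × [(1 − (1+r)^−n)/r] × (1+r) = 13,870 × [1 − (1+r)^−35] / r × (1+r) = €235,710.45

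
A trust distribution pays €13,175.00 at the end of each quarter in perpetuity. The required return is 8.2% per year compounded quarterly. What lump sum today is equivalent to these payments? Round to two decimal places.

Periodic rate r = 0.082/4 per quarter.
Level perpetuity: PV = PMT / r = 13,175 / (0.082/4) = €642,682.93.

€642,682.93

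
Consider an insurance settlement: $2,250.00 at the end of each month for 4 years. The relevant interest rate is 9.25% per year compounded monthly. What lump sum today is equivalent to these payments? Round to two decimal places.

This is an ordinary annuity: 48 payments of $2,250.00 at the end of each month.
Periodic rate r = 0.0925/12 per month; n is counted in months.
PV = PMT × [(1 − (1+r)^−n)/r] = 2,250 × [1 − (1+r)^−48] / r = $89,985.89

$89,985.89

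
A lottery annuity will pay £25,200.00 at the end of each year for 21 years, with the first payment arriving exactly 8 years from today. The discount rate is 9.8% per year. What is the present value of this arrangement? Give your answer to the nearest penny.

Ordinary annuity of 21 payments, first payment at period 8.
Periodic rate r = 0.098 per year.
The ordinary-annuity PV formula values the stream one period before the first payment (period 7); discount that back 7 periods:
PV₀ = 25,200 × [1 − (1+r)^−21] / r × (1+r)^−7 = £114,883.36

£114,883.36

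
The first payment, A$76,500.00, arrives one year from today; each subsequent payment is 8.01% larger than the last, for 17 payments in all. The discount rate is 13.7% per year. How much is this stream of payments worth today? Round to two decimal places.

Periodic rate r = 0.137 per year.
Growing ordinary annuity: PV = PMT₁ × [1 − ((1+g)/(1+r))^n] / (r − g) = 76,500 × [1 − ((1+0.0801)/(1+r))^17] / (r − 0.0801) = A$782,758.45.

A$782,758.45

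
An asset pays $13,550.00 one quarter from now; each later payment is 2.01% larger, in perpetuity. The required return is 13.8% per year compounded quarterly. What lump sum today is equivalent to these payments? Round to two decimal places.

$940,972.22

Periodic rate r = 0.138/4 per quarter.
Growing perpetuity (Gordon): PV = PMT₁ / (r − g) = 13,550 / (r − 0.0201) = $940,972.22.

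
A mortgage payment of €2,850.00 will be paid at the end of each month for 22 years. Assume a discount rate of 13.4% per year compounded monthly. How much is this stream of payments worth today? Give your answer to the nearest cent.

This is an ordinary annuity: 264 payments of €2,850.00 at the end of each month.
Periodic rate r = 0.134/12 per month; n is counted in months.
PV = PMT × [(1 − (1+r)^−n)/r] = 2,850 × [1 − (1+r)^−264] / r = €241,618.31

€241,618.31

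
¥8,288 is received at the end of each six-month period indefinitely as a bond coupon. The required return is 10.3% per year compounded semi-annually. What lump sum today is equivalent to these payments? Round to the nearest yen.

¥160,932

Periodic rate r = 0.103/2 per half-year.
Level perpetuity: PV = PMT / r = 8,288 / (0.103/2) = ¥160,932.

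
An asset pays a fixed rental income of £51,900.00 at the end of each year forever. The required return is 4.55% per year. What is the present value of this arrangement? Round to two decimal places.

£1,140,659.34

Periodic rate r = 0.0455 per year.
Level perpetuity: PV = PMT / r = 51,900 / (0.0455) = £1,140,659.34.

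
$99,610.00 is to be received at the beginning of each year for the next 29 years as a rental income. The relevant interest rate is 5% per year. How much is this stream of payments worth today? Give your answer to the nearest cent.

This is an annuity due: 29 payments of $99,610.00 at the beginning of each year.
Periodic rate r = 0.05 per year.
PV = PMT × [(1 − (1+r)^−n)/r] × (1+r) = 99,610 × [1 − (1+r)^−29] / r × (1+r) = $1,583,612.46

$1,583,612.46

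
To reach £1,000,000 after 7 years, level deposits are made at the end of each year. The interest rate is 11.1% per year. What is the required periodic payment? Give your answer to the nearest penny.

Level ordinary annuity; solve FV = PMT × [((1+r)^n − 1)/r] for PMT.
Periodic rate r = 0.111 per year.
With n = 7: PMT = 1,000,000 / ([((1+r)^n − 1)/r]) = £101,901.38

£101,901.38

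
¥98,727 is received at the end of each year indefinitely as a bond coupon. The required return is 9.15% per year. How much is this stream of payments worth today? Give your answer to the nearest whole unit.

Periodic rate r = 0.0915 per year.
Level perpetuity: PV = PMT / r = 98,727 / (0.0915) = ¥1,078,984.

¥1,078,984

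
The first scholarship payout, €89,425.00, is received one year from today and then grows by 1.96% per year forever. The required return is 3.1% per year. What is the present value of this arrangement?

Periodic rate r = 0.031 per year.
Growing perpetuity (Gordon): PV = PMT₁ / (r − g) = 89,425 / (r − 0.0196) = €7,844,298.25.

€7,844,298.25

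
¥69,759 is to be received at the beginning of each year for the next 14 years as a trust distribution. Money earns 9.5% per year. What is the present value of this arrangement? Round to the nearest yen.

¥578,384

This is an annuity due: 14 payments of ¥69,759 at the beginning of each year.
Periodic rate r = 0.095 per year.
PV = PMT × [(1 − (1+r)^−n)/r] × (1+r) = 69,759 × [1 − (1+r)^−14] / r × (1+r) = ¥578,384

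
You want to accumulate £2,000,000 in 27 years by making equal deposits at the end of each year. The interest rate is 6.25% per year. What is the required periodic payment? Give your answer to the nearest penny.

£30,200.30

Level ordinary annuity; solve FV = PMT × [((1+r)^n − 1)/r] for PMT.
Periodic rate r = 0.0625 per year.
With n = 27: PMT = 2,000,000 / ([((1+r)^n − 1)/r]) = £30,200.30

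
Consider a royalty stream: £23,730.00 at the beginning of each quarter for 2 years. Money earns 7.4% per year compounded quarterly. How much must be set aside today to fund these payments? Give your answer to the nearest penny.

This is an annuity due: 8 payments of £23,730.00 at the beginning of each quarter.
Periodic rate r = 0.074/4 per quarter; n is counted in quarters.
PV = PMT × [(1 − (1+r)^−n)/r] × (1+r) = 23,730 × [1 − (1+r)^−8] / r × (1+r) = £178,199.76

£178,199.76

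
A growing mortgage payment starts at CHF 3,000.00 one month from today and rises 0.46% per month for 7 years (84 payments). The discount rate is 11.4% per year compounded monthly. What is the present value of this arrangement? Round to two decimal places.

Periodic rate r = 0.114/12 per month; n is counted in months.
Growing ordinary annuity: PV = PMT₁ × [1 − ((1+g)/(1+r))^n] / (r − g) = 3,000 × [1 − ((1+0.0046)/(1+r))^84] / (r − 0.0046) = CHF 205,407.73.

CHF 205,407.73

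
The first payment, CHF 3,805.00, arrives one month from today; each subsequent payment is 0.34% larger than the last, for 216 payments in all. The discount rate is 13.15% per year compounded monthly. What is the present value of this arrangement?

CHF 403,888.76

Periodic rate r = 0.1315/12 per month; n is counted in months.
Growing ordinary annuity: PV = PMT₁ × [1 − ((1+g)/(1+r))^n] / (r − g) = 3,805 × [1 − ((1+0.0034)/(1+r))^216] / (r − 0.0034) = CHF 403,888.76.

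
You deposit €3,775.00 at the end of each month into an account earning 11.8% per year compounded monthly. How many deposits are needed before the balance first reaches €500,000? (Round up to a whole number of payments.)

Periodic rate r = 0.118/12 per month; n is counted in months.
Ordinary annuity FV: 500,000 = 3,775 × [((1+r)^n − 1)/r].
(1+r)^n = 1 + 500,000 × r / 3,775, so n = ln(1 + 500,000·r/3,775) / ln(1+r) = 85.23.
Round up to a whole number of payments: n = 86.

86 payments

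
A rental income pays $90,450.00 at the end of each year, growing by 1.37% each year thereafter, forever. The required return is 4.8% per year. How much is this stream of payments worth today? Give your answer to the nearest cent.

$2,637,026.24

Periodic rate r = 0.048 per year.
Growing perpetuity (Gordon): PV = PMT₁ / (r − g) = 90,450 / (r − 0.0137) = $2,637,026.24.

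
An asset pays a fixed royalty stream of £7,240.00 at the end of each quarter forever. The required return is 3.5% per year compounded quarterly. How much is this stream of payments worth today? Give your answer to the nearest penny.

£827,428.57

Periodic rate r = 0.035/4 per quarter.
Level perpetuity: PV = PMT / r = 7,240 / (0.035/4) = £827,428.57.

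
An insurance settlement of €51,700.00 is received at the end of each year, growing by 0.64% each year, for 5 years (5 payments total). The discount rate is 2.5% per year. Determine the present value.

Periodic rate r = 0.025 per year.
Growing ordinary annuity: PV = PMT₁ × [1 − ((1+g)/(1+r))^n] / (r − g) = 51,700 × [1 − ((1+0.0064)/(1+r))^5] / (r − 0.0064) = €243,206.87.

€243,206.87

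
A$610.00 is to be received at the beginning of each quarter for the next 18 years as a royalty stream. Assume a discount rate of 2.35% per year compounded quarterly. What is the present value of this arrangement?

A$35,938.78

This is an annuity due: 72 payments of A$610.00 at the beginning of each quarter.
Periodic rate r = 0.0235/4 per quarter; n is counted in quarters.
PV = PMT × [(1 − (1+r)^−n)/r] × (1+r) = 610 × [1 − (1+r)^−72] / r × (1+r) = A$35,938.78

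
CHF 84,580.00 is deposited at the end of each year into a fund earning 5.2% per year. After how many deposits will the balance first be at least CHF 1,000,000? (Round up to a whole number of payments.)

Periodic rate r = 0.052 per year.
Ordinary annuity FV: 1,000,000 = 84,580 × [((1+r)^n − 1)/r].
(1+r)^n = 1 + 1,000,000 × r / 84,580, so n = ln(1 + 1,000,000·r/84,580) / ln(1+r) = 9.45.
Round up to a whole number of payments: n = 10.

10 payments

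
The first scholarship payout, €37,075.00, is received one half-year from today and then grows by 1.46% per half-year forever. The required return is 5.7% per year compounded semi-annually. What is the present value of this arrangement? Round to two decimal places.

Periodic rate r = 0.057/2 per half-year.
Growing perpetuity (Gordon): PV = PMT₁ / (r − g) = 37,075 / (r − 0.0146) = €2,667,266.19.

€2,667,266.19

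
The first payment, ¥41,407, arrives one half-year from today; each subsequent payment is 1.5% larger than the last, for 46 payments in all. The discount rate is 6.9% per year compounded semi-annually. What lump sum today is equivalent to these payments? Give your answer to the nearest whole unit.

¥1,238,576

Periodic rate r = 0.069/2 per half-year; n is counted in half-years.
Growing ordinary annuity: PV = PMT₁ × [1 − ((1+g)/(1+r))^n] / (r − g) = 41,407 × [1 − ((1+0.015)/(1+r))^46] / (r − 0.015) = ¥1,238,576.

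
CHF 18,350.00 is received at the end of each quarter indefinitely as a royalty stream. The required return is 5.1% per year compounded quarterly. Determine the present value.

CHF 1,439,215.69

Periodic rate r = 0.051/4 per quarter.
Level perpetuity: PV = PMT / r = 18,350 / (0.051/4) = CHF 1,439,215.69.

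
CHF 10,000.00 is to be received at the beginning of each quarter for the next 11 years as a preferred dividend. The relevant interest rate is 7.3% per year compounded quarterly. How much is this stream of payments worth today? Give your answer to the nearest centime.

CHF 306,179.18

This is an annuity due: 44 payments of CHF 10,000.00 at the beginning of each quarter.
Periodic rate r = 0.073/4 per quarter; n is counted in quarters.
PV = PMT × [(1 − (1+r)^−n)/r] × (1+r) = 10,000 × [1 − (1+r)^−44] / r × (1+r) = CHF 306,179.18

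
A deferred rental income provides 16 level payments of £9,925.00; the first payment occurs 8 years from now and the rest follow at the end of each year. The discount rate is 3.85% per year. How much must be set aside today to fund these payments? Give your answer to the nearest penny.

Ordinary annuity of 16 payments, first payment at period 8.
Periodic rate r = 0.0385 per year.
The ordinary-annuity PV formula values the stream one period before the first payment (period 7); discount that back 7 periods:
PV₀ = 9,925 × [1 − (1+r)^−16] / r × (1+r)^−7 = £89,766.65

£89,766.65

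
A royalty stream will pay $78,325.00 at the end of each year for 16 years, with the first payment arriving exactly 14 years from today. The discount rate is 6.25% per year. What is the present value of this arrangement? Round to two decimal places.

$353,814.89

Ordinary annuity of 16 payments, first payment at period 14.
Periodic rate r = 0.0625 per year.
The ordinary-annuity PV formula values the stream one period before the first payment (period 13); discount that back 13 periods:
PV₀ = 78,325 × [1 − (1+r)^−16] / r × (1+r)^−13 = $353,814.89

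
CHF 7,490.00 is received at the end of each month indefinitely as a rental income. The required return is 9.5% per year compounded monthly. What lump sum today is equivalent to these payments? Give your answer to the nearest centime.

Periodic rate r = 0.095/12 per month.
Level perpetuity: PV = PMT / r = 7,490 / (0.095/12) = CHF 946,105.26.

CHF 946,105.26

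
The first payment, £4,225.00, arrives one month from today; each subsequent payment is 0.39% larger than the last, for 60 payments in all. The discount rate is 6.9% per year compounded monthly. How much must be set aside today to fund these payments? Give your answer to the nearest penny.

£238,847.58

Periodic rate r = 0.069/12 per month; n is counted in months.
Growing ordinary annuity: PV = PMT₁ × [1 − ((1+g)/(1+r))^n] / (r − g) = 4,225 × [1 − ((1+0.0039)/(1+r))^60] / (r − 0.0039) = £238,847.58.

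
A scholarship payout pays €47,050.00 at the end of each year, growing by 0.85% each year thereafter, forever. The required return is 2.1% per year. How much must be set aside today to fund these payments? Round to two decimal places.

€3,764,000.00

Periodic rate r = 0.021 per year.
Growing perpetuity (Gordon): PV = PMT₁ / (r − g) = 47,050 / (r − 0.0085) = €3,764,000.00.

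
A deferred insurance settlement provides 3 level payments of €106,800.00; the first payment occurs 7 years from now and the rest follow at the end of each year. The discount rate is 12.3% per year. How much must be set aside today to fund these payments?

Ordinary annuity of 3 payments, first payment at period 7.
Periodic rate r = 0.123 per year.
The ordinary-annuity PV formula values the stream one period before the first payment (period 6); discount that back 6 periods:
PV₀ = 106,800 × [1 − (1+r)^−3] / r × (1+r)^−6 = €127,233.17

€127,233.17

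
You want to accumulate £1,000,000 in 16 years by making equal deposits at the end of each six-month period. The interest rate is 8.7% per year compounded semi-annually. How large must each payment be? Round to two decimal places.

£14,967.81

Level ordinary annuity; solve FV = PMT × [((1+r)^n − 1)/r] for PMT.
Periodic rate r = 0.087/2 per half-year; n is counted in half-years.
With n = 32: PMT = 1,000,000 / ([((1+r)^n − 1)/r]) = £14,967.81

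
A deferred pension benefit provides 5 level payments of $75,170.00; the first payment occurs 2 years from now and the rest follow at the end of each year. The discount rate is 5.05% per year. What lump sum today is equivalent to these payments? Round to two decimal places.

$309,374.05

Ordinary annuity of 5 payments, first payment at period 2.
Periodic rate r = 0.0505 per year.
The ordinary-annuity PV formula values the stream one period before the first payment (period 1); discount that back 1 periods:
PV₀ = 75,170 × [1 − (1+r)^−5] / r × (1+r)^−1 = $309,374.05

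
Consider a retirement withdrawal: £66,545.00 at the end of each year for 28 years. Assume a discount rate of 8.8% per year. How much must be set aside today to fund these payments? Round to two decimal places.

This is an ordinary annuity: 28 payments of £66,545.00 at the end of each year.
Periodic rate r = 0.088 per year.
PV = PMT × [(1 − (1+r)^−n)/r] = 66,545 × [1 − (1+r)^−28] / r = £684,903.99

£684,903.99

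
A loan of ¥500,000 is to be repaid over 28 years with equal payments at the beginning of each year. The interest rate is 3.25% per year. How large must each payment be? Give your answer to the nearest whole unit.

¥26,603

Level annuity due; solve PV = PMT × [(1 − (1+r)^−n)/r] × (1+r) for PMT.
Periodic rate r = 0.0325 per year.
With n = 28: PMT = 500,000 / ([(1 − (1+r)^−n)/r] × (1+r)) = ¥26,603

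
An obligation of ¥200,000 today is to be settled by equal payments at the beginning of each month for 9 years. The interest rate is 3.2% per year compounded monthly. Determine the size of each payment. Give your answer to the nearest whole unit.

¥2,128

Level annuity due; solve PV = PMT × [(1 − (1+r)^−n)/r] × (1+r) for PMT.
Periodic rate r = 0.032/12 per month; n is counted in months.
With n = 108: PMT = 200,000 / ([(1 − (1+r)^−n)/r] × (1+r)) = ¥2,128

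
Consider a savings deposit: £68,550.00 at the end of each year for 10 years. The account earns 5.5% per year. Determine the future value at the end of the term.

£882,605.50

This is an ordinary annuity: 10 deposits of £68,550.00 at the end of each year.
Periodic rate r = 0.055 per year.
FV = PMT × [((1+r)^n − 1)/r] = 68,550 × [(1+r)^10 − 1] / r = £882,605.50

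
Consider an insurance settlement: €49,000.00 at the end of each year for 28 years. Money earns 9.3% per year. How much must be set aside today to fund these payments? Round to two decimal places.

This is an ordinary annuity: 28 payments of €49,000.00 at the end of each year.
Periodic rate r = 0.093 per year.
PV = PMT × [(1 − (1+r)^−n)/r] = 49,000 × [1 − (1+r)^−28] / r = €483,195.09

€483,195.09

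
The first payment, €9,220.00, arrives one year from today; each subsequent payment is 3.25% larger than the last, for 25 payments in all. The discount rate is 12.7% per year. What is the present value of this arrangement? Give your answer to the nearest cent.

Periodic rate r = 0.127 per year.
Growing ordinary annuity: PV = PMT₁ × [1 − ((1+g)/(1+r))^n] / (r − g) = 9,220 × [1 − ((1+0.0325)/(1+r))^25] / (r − 0.0325) = €86,640.35.

€86,640.35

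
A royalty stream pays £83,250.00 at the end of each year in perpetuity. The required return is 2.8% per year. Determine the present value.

Periodic rate r = 0.028 per year.
Level perpetuity: PV = PMT / r = 83,250 / (0.028) = £2,973,214.29.

£2,973,214.29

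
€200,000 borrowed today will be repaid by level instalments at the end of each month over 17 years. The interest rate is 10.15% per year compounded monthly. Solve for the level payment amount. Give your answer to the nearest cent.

€2,061.45

Level ordinary annuity; solve PV = PMT × [(1 − (1+r)^−n)/r] for PMT.
Periodic rate r = 0.1015/12 per month; n is counted in months.
With n = 204: PMT = 200,000 / ([(1 − (1+r)^−n)/r]) = €2,061.45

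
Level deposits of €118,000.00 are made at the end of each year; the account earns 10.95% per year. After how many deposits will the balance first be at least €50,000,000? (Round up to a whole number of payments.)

Periodic rate r = 0.1095 per year.
Ordinary annuity FV: 50,000,000 = 118,000 × [((1+r)^n − 1)/r].
(1+r)^n = 1 + 50,000,000 × r / 118,000, so n = ln(1 + 50,000,000·r/118,000) / ln(1+r) = 37.13.
Round up to a whole number of payments: n = 38.

38 payments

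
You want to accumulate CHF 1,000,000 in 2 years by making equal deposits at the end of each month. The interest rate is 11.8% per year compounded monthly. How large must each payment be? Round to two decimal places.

Level ordinary annuity; solve FV = PMT × [((1+r)^n − 1)/r] for PMT.
Periodic rate r = 0.118/12 per month; n is counted in months.
With n = 24: PMT = 1,000,000 / ([((1+r)^n − 1)/r]) = CHF 37,146.79

CHF 37,146.79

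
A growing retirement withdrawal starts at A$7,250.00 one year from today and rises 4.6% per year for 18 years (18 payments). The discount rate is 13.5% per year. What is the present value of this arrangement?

Periodic rate r = 0.135 per year.
Growing ordinary annuity: PV = PMT₁ × [1 − ((1+g)/(1+r))^n] / (r − g) = 7,250 × [1 − ((1+0.046)/(1+r))^18] / (r − 0.046) = A$62,728.30.

A$62,728.30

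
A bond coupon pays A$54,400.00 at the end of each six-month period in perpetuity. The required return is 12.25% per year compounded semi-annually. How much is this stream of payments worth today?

Periodic rate r = 0.1225/2 per half-year.
Level perpetuity: PV = PMT / r = 54,400 / (0.1225/2) = A$888,163.27.

A$888,163.27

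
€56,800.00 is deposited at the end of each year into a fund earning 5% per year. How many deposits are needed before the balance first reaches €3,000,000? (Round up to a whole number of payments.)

Periodic rate r = 0.05 per year.
Ordinary annuity FV: 3,000,000 = 56,800 × [((1+r)^n − 1)/r].
(1+r)^n = 1 + 3,000,000 × r / 56,800, so n = ln(1 + 3,000,000·r/56,800) / ln(1+r) = 26.49.
Round up to a whole number of payments: n = 27.

27 payments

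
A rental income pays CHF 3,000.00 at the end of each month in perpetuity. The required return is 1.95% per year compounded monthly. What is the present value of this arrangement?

CHF 1,846,153.85

Periodic rate r = 0.0195/12 per month.
Level perpetuity: PV = PMT / r = 3,000 / (0.0195/12) = CHF 1,846,153.85.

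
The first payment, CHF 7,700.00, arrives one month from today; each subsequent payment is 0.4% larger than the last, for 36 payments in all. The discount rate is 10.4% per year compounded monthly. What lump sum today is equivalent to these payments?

CHF 253,691.05

Periodic rate r = 0.104/12 per month; n is counted in months.
Growing ordinary annuity: PV = PMT₁ × [1 − ((1+g)/(1+r))^n] / (r − g) = 7,700 × [1 − ((1+0.004)/(1+r))^36] / (r − 0.004) = CHF 253,691.05.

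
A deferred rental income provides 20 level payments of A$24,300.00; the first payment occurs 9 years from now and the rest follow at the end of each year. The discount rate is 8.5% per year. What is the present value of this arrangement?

A$119,732.67

Ordinary annuity of 20 payments, first payment at period 9.
Periodic rate r = 0.085 per year.
The ordinary-annuity PV formula values the stream one period before the first payment (period 8); discount that back 8 periods:
PV₀ = 24,300 × [1 − (1+r)^−20] / r × (1+r)^−8 = A$119,732.67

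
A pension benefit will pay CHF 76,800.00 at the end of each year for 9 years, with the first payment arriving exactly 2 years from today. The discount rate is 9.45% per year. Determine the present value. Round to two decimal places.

CHF 413,092.86

Ordinary annuity of 9 payments, first payment at period 2.
Periodic rate r = 0.0945 per year.
The ordinary-annuity PV formula values the stream one period before the first payment (period 1); discount that back 1 periods:
PV₀ = 76,800 × [1 − (1+r)^−9] / r × (1+r)^−1 = CHF 413,092.86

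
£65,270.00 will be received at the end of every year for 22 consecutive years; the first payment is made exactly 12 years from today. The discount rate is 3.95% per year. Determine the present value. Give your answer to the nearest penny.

£618,904.39

Ordinary annuity of 22 payments, first payment at period 12.
Periodic rate r = 0.0395 per year.
The ordinary-annuity PV formula values the stream one period before the first payment (period 11); discount that back 11 periods:
PV₀ = 65,270 × [1 − (1+r)^−22] / r × (1+r)^−11 = £618,904.39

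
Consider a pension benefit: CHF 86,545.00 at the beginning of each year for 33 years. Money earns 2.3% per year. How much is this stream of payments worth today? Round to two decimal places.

This is an annuity due: 33 payments of CHF 86,545.00 at the beginning of each year.
Periodic rate r = 0.023 per year.
PV = PMT × [(1 − (1+r)^−n)/r] × (1+r) = 86,545 × [1 − (1+r)^−33] / r × (1+r) = CHF 2,031,789.70

CHF 2,031,789.70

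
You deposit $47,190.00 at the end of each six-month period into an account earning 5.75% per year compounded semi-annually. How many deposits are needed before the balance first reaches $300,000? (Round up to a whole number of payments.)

Periodic rate r = 0.0575/2 per half-year; n is counted in half-years.
Ordinary annuity FV: 300,000 = 47,190 × [((1+r)^n − 1)/r].
(1+r)^n = 1 + 300,000 × r / 47,190, so n = ln(1 + 300,000·r/47,190) / ln(1+r) = 5.92.
Round up to a whole number of payments: n = 6.

6 payments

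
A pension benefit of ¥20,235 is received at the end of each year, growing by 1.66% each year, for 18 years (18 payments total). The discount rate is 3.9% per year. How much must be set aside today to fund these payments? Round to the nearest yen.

Periodic rate r = 0.039 per year.
Growing ordinary annuity: PV = PMT₁ × [1 − ((1+g)/(1+r))^n] / (r − g) = 20,235 × [1 − ((1+0.0166)/(1+r))^18] / (r − 0.0166) = ¥293,141.

¥293,141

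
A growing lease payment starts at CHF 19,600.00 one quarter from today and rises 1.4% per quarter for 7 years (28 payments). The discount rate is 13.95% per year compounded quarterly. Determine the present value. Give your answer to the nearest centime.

Periodic rate r = 0.1395/4 per quarter; n is counted in quarters.
Growing ordinary annuity: PV = PMT₁ × [1 − ((1+g)/(1+r))^n] / (r − g) = 19,600 × [1 − ((1+0.014)/(1+r))^28] / (r − 0.014) = CHF 408,243.95.

CHF 408,243.95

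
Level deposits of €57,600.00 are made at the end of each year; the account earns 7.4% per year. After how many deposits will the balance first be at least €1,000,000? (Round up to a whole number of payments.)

12 payments

Periodic rate r = 0.074 per year.
Ordinary annuity FV: 1,000,000 = 57,600 × [((1+r)^n − 1)/r].
(1+r)^n = 1 + 1,000,000 × r / 57,600, so n = ln(1 + 1,000,000·r/57,600) / ln(1+r) = 11.57.
Round up to a whole number of payments: n = 12.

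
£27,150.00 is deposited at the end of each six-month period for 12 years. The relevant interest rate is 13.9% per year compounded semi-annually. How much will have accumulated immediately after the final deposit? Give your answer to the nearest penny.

This is an ordinary annuity: 24 deposits of £27,150.00 at the end of each six-month period.
Periodic rate r = 0.139/2 per half-year; n is counted in half-years.
FV = PMT × [((1+r)^n − 1)/r] = 27,150 × [(1+r)^24 − 1] / r = £1,568,756.40

£1,568,756.40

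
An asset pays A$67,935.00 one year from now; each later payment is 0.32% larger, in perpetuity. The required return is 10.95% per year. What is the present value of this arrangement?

Periodic rate r = 0.1095 per year.
Growing perpetuity (Gordon): PV = PMT₁ / (r − g) = 67,935 / (r − 0.0032) = A$639,087.49.

A$639,087.49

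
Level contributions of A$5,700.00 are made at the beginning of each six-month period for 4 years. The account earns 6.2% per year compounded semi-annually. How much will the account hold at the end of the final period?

This is an annuity due: 8 deposits of A$5,700.00 at the beginning of each six-month period.
Periodic rate r = 0.062/2 per half-year; n is counted in half-years.
FV = PMT × [((1+r)^n − 1)/r] × (1+r) = 5,700 × [(1+r)^8 − 1] / r × (1+r) = A$52,443.40

A$52,443.40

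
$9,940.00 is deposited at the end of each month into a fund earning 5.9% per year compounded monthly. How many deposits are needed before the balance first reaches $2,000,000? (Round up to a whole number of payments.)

141 payments

Periodic rate r = 0.059/12 per month; n is counted in months.
Ordinary annuity FV: 2,000,000 = 9,940 × [((1+r)^n − 1)/r].
(1+r)^n = 1 + 2,000,000 × r / 9,940, so n = ln(1 + 2,000,000·r/9,940) / ln(1+r) = 140.23.
Round up to a whole number of payments: n = 141.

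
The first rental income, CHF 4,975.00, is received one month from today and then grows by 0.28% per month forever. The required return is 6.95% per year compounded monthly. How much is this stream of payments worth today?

Periodic rate r = 0.0695/12 per month.
Growing perpetuity (Gordon): PV = PMT₁ / (r − g) = 4,975 / (r − 0.0028) = CHF 1,662,952.65.

CHF 1,662,952.65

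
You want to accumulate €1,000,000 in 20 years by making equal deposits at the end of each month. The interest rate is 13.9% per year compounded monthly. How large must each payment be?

Level ordinary annuity; solve FV = PMT × [((1+r)^n − 1)/r] for PMT.
Periodic rate r = 0.139/12 per month; n is counted in months.
With n = 240: PMT = 1,000,000 / ([((1+r)^n − 1)/r]) = €779.31

€779.31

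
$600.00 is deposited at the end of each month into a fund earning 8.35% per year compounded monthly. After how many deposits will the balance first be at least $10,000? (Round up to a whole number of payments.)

16 payments

Periodic rate r = 0.0835/12 per month; n is counted in months.
Ordinary annuity FV: 10,000 = 600 × [((1+r)^n − 1)/r].
(1+r)^n = 1 + 10,000 × r / 600, so n = ln(1 + 10,000·r/600) / ln(1+r) = 15.82.
Round up to a whole number of payments: n = 16.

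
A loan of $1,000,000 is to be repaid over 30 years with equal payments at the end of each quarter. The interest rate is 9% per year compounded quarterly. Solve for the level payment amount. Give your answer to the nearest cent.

Level ordinary annuity; solve PV = PMT × [(1 − (1+r)^−n)/r] for PMT.
Periodic rate r = 0.09/4 per quarter; n is counted in quarters.
With n = 120: PMT = 1,000,000 / ([(1 − (1+r)^−n)/r]) = $24,173.98

$24,173.98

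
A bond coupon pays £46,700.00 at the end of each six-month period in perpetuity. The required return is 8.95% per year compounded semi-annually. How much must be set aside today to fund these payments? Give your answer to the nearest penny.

Periodic rate r = 0.0895/2 per half-year.
Level perpetuity: PV = PMT / r = 46,700 / (0.0895/2) = £1,043,575.42.

£1,043,575.42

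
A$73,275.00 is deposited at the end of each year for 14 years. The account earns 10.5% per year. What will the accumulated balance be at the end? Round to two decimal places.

This is an ordinary annuity: 14 deposits of A$73,275.00 at the end of each year.
Periodic rate r = 0.105 per year.
FV = PMT × [((1+r)^n − 1)/r] = 73,275 × [(1+r)^14 − 1] / r = A$2,125,972.03

A$2,125,972.03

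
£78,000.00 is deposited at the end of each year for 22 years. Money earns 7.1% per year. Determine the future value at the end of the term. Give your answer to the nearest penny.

This is an ordinary annuity: 22 deposits of £78,000.00 at the end of each year.
Periodic rate r = 0.071 per year.
FV = PMT × [((1+r)^n − 1)/r] = 78,000 × [(1+r)^22 − 1] / r = £3,869,671.85

£3,869,671.85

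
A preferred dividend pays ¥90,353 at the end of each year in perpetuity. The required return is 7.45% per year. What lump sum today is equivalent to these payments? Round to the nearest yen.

¥1,212,792

Periodic rate r = 0.0745 per year.
Level perpetuity: PV = PMT / r = 90,353 / (0.0745) = ¥1,212,792.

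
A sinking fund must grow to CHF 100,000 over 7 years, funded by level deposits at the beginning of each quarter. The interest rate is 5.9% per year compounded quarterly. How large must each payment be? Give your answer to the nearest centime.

Level annuity due; solve FV = PMT × [((1+r)^n − 1)/r] × (1+r) for PMT.
Periodic rate r = 0.059/4 per quarter; n is counted in quarters.
With n = 28: PMT = 100,000 / ([((1+r)^n − 1)/r] × (1+r)) = CHF 2,868.15

CHF 2,868.15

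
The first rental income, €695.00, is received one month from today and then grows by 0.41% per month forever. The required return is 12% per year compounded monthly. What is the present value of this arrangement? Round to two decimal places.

€117,796.61

Periodic rate r = 0.12/12 per month.
Growing perpetuity (Gordon): PV = PMT₁ / (r − g) = 695 / (r − 0.0041) = €117,796.61.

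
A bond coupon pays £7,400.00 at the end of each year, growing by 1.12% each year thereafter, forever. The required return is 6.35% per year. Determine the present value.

Periodic rate r = 0.0635 per year.
Growing perpetuity (Gordon): PV = PMT₁ / (r − g) = 7,400 / (r − 0.0112) = £141,491.40.

£141,491.40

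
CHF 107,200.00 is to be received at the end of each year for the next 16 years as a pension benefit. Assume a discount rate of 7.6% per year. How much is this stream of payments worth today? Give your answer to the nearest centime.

This is an ordinary annuity: 16 payments of CHF 107,200.00 at the end of each year.
Periodic rate r = 0.076 per year.
PV = PMT × [(1 − (1+r)^−n)/r] = 107,200 × [1 − (1+r)^−16] / r = CHF 973,623.49

CHF 973,623.49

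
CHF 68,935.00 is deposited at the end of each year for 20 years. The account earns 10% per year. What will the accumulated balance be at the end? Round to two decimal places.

CHF 3,948,252.09

This is an ordinary annuity: 20 deposits of CHF 68,935.00 at the end of each year.
Periodic rate r = 0.1 per year.
FV = PMT × [((1+r)^n − 1)/r] = 68,935 × [(1+r)^20 − 1] / r = CHF 3,948,252.09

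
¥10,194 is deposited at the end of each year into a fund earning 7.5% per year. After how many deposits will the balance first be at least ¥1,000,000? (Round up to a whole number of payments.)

30 payments

Periodic rate r = 0.075 per year.
Ordinary annuity FV: 1,000,000 = 10,194 × [((1+r)^n − 1)/r].
(1+r)^n = 1 + 1,000,000 × r / 10,194, so n = ln(1 + 1,000,000·r/10,194) / ln(1+r) = 29.36.
Round up to a whole number of payments: n = 30.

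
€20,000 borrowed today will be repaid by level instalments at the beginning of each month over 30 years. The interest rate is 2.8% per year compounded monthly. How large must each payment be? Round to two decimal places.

Level annuity due; solve PV = PMT × [(1 − (1+r)^−n)/r] × (1+r) for PMT.
Periodic rate r = 0.028/12 per month; n is counted in months.
With n = 360: PMT = 20,000 / ([(1 − (1+r)^−n)/r] × (1+r)) = €81.99

€81.99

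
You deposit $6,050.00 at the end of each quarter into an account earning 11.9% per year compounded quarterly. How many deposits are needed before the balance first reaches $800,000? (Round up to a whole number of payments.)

55 payments

Periodic rate r = 0.119/4 per quarter; n is counted in quarters.
Ordinary annuity FV: 800,000 = 6,050 × [((1+r)^n − 1)/r].
(1+r)^n = 1 + 800,000 × r / 6,050, so n = ln(1 + 800,000·r/6,050) / ln(1+r) = 54.45.
Round up to a whole number of payments: n = 55.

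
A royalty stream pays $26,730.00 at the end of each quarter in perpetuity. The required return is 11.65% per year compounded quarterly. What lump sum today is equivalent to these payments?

Periodic rate r = 0.1165/4 per quarter.
Level perpetuity: PV = PMT / r = 26,730 / (0.1165/4) = $917,768.24.

$917,768.24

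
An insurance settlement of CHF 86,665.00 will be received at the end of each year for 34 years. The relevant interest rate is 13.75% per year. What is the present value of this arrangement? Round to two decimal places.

CHF 622,398.80

This is an ordinary annuity: 34 payments of CHF 86,665.00 at the end of each year.
Periodic rate r = 0.1375 per year.
PV = PMT × [(1 − (1+r)^−n)/r] = 86,665 × [1 − (1+r)^−34] / r = CHF 622,398.80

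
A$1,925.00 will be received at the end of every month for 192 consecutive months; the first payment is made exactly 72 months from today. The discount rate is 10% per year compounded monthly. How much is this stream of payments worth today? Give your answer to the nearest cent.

Ordinary annuity of 192 payments, first payment at period 72.
Periodic rate r = 0.1/12 per month; n is counted in months.
The ordinary-annuity PV formula values the stream one period before the first payment (period 71); discount that back 71 periods:
PV₀ = 1,925 × [1 − (1+r)^−192] / r × (1+r)^−71 = A$102,104.99

A$102,104.99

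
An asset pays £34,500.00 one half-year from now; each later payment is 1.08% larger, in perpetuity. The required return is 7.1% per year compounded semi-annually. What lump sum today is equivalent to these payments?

£1,396,761.13

Periodic rate r = 0.071/2 per half-year.
Growing perpetuity (Gordon): PV = PMT₁ / (r − g) = 34,500 / (r − 0.0108) = £1,396,761.13.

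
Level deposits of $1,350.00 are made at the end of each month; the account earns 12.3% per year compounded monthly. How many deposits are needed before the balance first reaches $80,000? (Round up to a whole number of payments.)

Periodic rate r = 0.123/12 per month; n is counted in months.
Ordinary annuity FV: 80,000 = 1,350 × [((1+r)^n − 1)/r].
(1+r)^n = 1 + 80,000 × r / 1,350, so n = ln(1 + 80,000·r/1,350) / ln(1+r) = 46.54.
Round up to a whole number of payments: n = 47.

47 payments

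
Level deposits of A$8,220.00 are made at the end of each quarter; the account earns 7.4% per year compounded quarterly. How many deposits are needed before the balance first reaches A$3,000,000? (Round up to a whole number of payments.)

112 payments

Periodic rate r = 0.074/4 per quarter; n is counted in quarters.
Ordinary annuity FV: 3,000,000 = 8,220 × [((1+r)^n − 1)/r].
(1+r)^n = 1 + 3,000,000 × r / 8,220, so n = ln(1 + 3,000,000·r/8,220) / ln(1+r) = 111.72.
Round up to a whole number of payments: n = 112.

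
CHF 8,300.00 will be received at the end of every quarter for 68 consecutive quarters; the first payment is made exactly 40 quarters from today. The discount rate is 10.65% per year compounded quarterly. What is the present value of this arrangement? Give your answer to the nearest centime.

CHF 93,135.46

Ordinary annuity of 68 payments, first payment at period 40.
Periodic rate r = 0.1065/4 per quarter; n is counted in quarters.
The ordinary-annuity PV formula values the stream one period before the first payment (period 39); discount that back 39 periods:
PV₀ = 8,300 × [1 − (1+r)^−68] / r × (1+r)^−39 = CHF 93,135.46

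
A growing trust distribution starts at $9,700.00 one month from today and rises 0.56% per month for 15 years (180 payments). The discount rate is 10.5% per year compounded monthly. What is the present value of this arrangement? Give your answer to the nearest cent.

$1,325,604.79

Periodic rate r = 0.105/12 per month; n is counted in months.
Growing ordinary annuity: PV = PMT₁ × [1 − ((1+g)/(1+r))^n] / (r − g) = 9,700 × [1 − ((1+0.0056)/(1+r))^180] / (r − 0.0056) = $1,325,604.79.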